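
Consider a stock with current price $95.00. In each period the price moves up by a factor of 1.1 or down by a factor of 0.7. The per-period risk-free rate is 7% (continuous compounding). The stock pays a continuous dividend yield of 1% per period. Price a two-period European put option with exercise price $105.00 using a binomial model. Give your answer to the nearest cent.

Per-period risk-free factor R = e^0.07 = 1.0725; dividend-adjusted growth = e^(0.07−0.01) = 1.0618.
Risk-neutral probability p = (1.0618 − 0.7)/(1.1 − 0.7) = 0.3618/0.4000 = 0.9046
Terminal stock prices: S_uu = 115, S_ud = 73.15, S_dd = 46.55
Terminal payoffs (K − S): max(-9.95, 0) = 0, max(31.85, 0) = 31.85, max(58.45, 0) = 58.45
Node u (S = 104.5): V_u = e^(−0.07)·[0.9046·0.0000 + 0.0954·31.8500] = 2.8333
Node d (S = 66.5): V_d = e^(−0.07)·[0.9046·31.8500 + 0.0954·58.4500] = 32.0630
Node 0 (S = 95): V_0 = e^(−0.07)·[0.9046·2.8333 + 0.0954·32.0630] = 5.2420

$5.24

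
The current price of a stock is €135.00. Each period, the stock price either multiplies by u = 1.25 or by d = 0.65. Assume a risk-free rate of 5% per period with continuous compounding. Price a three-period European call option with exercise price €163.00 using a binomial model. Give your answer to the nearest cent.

Risk-neutral probability p = (e^0.05 − 0.65)/(1.25 − 0.65) = 0.4013/0.6000 = 0.6688
Terminal stock prices: S_uuu = 263.7, S_uud = 137.1, S_udd = 71.3, S_ddd = 37.07
Terminal payoffs (S − K): max(100.7, 0) = 100.7, max(-25.89, 0) = 0, max(-91.7, 0) = 0, max(-125.9, 0) = 0
Node uu (S = 210.9): V_uu = e^(−0.05)·[0.6688·100.6719 + 0.3312·0.0000] = 64.0442
Node ud (S = 109.7): V_ud = e^(−0.05)·[0.6688·0.0000 + 0.3312·0.0000] = 0.0000
Node dd (S = 57.04): V_dd = e^(−0.05)·[0.6688·0.0000 + 0.3312·0.0000] = 0.0000
Node u (S = 168.8): V_u = e^(−0.05)·[0.6688·64.0442 + 0.3312·0.0000] = 40.7429
Node d (S = 87.75): V_d = e^(−0.05)·[0.6688·0.0000 + 0.3312·0.0000] = 0.0000
Node 0 (S = 135): V_0 = e^(−0.05)·[0.6688·40.7429 + 0.3312·0.0000] = 25.9193

€25.92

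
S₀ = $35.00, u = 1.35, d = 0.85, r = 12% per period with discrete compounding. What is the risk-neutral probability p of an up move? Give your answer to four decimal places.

Risk-neutral probability p = (1 + 0.12 − 0.85)/(1.35 − 0.85) = 0.2700/0.5000 = 0.5400

p = 0.5400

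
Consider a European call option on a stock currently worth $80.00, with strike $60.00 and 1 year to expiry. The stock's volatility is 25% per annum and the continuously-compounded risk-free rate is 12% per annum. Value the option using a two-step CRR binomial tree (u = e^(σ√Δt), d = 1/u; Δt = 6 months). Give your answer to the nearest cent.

CRR parameters: u = e^(σ√Δt) = e^(0.25·√0.5) = 1.1934, d = 1/u = 0.8380
Per-period rate: rΔt = 0.12·0.5 = 0.06, so R = e^0.06 = 1.0618
Risk-neutral probability p = (e^0.06 − 0.8380)/(1.1934 − 0.8380) = 0.2239/0.3554 = 0.6299
Terminal stock prices: S_uu = 113.9, S_ud = 80, S_dd = 56.18
Terminal payoffs (S − K): max(53.93, 0) = 53.93, max(20, 0) = 20, max(-3.825, 0) = 0
Node u (S = 95.47): V_u = e^(−0.06)·[0.6299·53.9295 + 0.3701·20.0000] = 38.9633
Node d (S = 67.04): V_d = e^(−0.06)·[0.6299·20.0000 + 0.3701·0.0000] = 11.8646
Node 0 (S = 80): V_0 = e^(−0.06)·[0.6299·38.9633 + 0.3701·11.8646] = 27.2494

$27.25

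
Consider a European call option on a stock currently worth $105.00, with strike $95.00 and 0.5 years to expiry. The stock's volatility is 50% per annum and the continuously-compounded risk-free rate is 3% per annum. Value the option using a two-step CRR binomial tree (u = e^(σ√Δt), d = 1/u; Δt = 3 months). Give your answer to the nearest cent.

$20.65

CRR parameters: u = e^(σ√Δt) = e^(0.5·√0.25) = 1.2840, d = 1/u = 0.7788
Per-period rate: rΔt = 0.03·0.25 = 0.0075, so R = e^0.0075 = 1.0075
Risk-neutral probability p = (e^0.0075 − 0.7788)/(1.2840 − 0.7788) = 0.2287/0.5052 = 0.4527
Terminal stock prices: S_uu = 173.1, S_ud = 105, S_dd = 63.69
Terminal payoffs (S − K): max(78.12, 0) = 78.12, max(10, 0) = 10, max(-31.31, 0) = 0
Node u (S = 134.8): V_u = e^(−0.0075)·[0.4527·78.1157 + 0.5473·10.0000] = 40.5325
Node d (S = 81.77): V_d = e^(−0.0075)·[0.4527·10.0000 + 0.5473·0.0000] = 4.4934
Node 0 (S = 105): V_0 = e^(−0.0075)·[0.4527·40.5325 + 0.5473·4.4934] = 20.6537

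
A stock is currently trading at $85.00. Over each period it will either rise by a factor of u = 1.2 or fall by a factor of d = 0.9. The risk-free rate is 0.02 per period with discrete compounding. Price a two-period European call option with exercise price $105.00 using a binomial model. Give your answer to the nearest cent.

Risk-neutral probability p = (1 + 0.02 − 0.9)/(1.2 − 0.9) = 0.1200/0.3000 = 0.4000
Terminal stock prices: S_uu = 122.4, S_ud = 91.8, S_dd = 68.85
Terminal payoffs (S − K): max(17.4, 0) = 17.4, max(-13.2, 0) = 0, max(-36.15, 0) = 0
Node u (S = 102): V_u = 1/1.02·[0.4000·17.4000 + 0.6000·0.0000] = 6.8235
Node d (S = 76.5): V_d = 1/1.02·[0.4000·0.0000 + 0.6000·0.0000] = 0.0000
Node 0 (S = 85): V_0 = 1/1.02·[0.4000·6.8235 + 0.6000·0.0000] = 2.6759

$2.68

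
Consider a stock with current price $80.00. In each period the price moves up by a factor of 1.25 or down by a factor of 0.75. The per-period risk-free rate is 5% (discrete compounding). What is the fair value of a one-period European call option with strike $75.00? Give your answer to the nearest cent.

$14.29

Risk-neutral probability p = (1 + 0.05 − 0.75)/(1.25 − 0.75) = 0.3000/0.5000 = 0.6000
Terminal stock prices: S_u = 100, S_d = 60
Terminal payoffs (S − K): max(25, 0) = 25, max(-15, 0) = 0
Node 0 (S = 80): V_0 = 1/1.05·[0.6000·25.0000 + 0.4000·0.0000] = 14.2857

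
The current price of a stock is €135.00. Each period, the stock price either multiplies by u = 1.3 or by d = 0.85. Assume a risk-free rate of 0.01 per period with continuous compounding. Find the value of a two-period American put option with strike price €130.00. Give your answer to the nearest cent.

€13.21

Risk-neutral probability p = (e^0.01 − 0.85)/(1.3 − 0.85) = 0.1601/0.4500 = 0.3557
Terminal stock prices: S_uu = 228.2, S_ud = 149.2, S_dd = 97.54
Terminal payoffs (K − S): max(-98.15, 0) = 0, max(-19.17, 0) = 0, max(32.46, 0) = 32.46
Node u (S = 175.5): continuation = e^(−0.01)·[0.3557·0.0000 + 0.6443·0.0000] = 0.0000; exercise value = 0.0000 ≤ continuation, so V_u = 0.0000
Node d (S = 114.8): continuation = e^(−0.01)·[0.3557·0.0000 + 0.6443·32.4625] = 20.7085; exercise value = 15.2500 ≤ continuation, so V_d = 20.7085
Node 0 (S = 135): continuation = e^(−0.01)·[0.3557·0.0000 + 0.6443·20.7085] = 13.2104; exercise value = 0.0000 ≤ continuation, so V_0 = 13.2104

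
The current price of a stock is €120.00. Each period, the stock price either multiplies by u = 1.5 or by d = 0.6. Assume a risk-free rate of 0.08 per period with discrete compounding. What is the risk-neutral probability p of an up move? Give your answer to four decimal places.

Risk-neutral probability p = (1 + 0.08 − 0.6)/(1.5 − 0.6) = 0.4800/0.9000 = 0.5333

p = 0.5333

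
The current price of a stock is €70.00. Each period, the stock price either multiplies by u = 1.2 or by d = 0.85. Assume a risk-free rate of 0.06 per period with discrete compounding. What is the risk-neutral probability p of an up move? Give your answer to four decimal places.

Risk-neutral probability p = (1 + 0.06 − 0.85)/(1.2 − 0.85) = 0.2100/0.3500 = 0.6000

p = 0.6000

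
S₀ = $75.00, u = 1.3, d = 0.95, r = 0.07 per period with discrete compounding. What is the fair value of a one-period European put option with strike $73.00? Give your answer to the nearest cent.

Risk-neutral probability p = (1 + 0.07 − 0.95)/(1.3 − 0.95) = 0.1200/0.3500 = 0.3429
Terminal stock prices: S_u = 97.5, S_d = 71.25
Terminal payoffs (K − S): max(-24.5, 0) = 0, max(1.75, 0) = 1.75
Node 0 (S = 75): V_0 = 1/1.07·[0.3429·0.0000 + 0.6571·1.7500] = 1.0748

$1.07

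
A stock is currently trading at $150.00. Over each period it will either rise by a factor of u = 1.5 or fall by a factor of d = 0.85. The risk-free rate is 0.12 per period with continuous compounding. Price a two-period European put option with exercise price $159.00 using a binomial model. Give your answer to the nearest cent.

Risk-neutral probability p = (e^0.12 − 0.85)/(1.5 − 0.85) = 0.2775/0.6500 = 0.4269
Terminal stock prices: S_uu = 337.5, S_ud = 191.2, S_dd = 108.4
Terminal payoffs (K − S): max(-178.5, 0) = 0, max(-32.25, 0) = 0, max(50.63, 0) = 50.63
Node u (S = 225): V_u = e^(−0.12)·[0.4269·0.0000 + 0.5731·0.0000] = 0.0000
Node d (S = 127.5): V_d = e^(−0.12)·[0.4269·0.0000 + 0.5731·50.6250] = 25.7316
Node 0 (S = 150): V_0 = e^(−0.12)·[0.4269·0.0000 + 0.5731·25.7316] = 13.0788

$13.08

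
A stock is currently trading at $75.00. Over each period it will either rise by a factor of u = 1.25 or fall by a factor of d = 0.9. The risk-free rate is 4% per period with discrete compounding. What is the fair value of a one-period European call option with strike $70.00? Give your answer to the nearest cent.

Risk-neutral probability p = (1 + 0.04 − 0.9)/(1.25 − 0.9) = 0.1400/0.3500 = 0.4000
Terminal stock prices: S_u = 93.75, S_d = 67.5
Terminal payoffs (S − K): max(23.75, 0) = 23.75, max(-2.5, 0) = 0
Node 0 (S = 75): V_0 = 1/1.04·[0.4000·23.7500 + 0.6000·0.0000] = 9.1346

$9.13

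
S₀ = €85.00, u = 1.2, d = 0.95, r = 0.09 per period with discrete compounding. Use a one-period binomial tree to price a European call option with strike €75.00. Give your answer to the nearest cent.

Risk-neutral probability p = (1 + 0.09 − 0.95)/(1.2 − 0.95) = 0.1400/0.2500 = 0.5600
Terminal stock prices: S_u = 102, S_d = 80.75
Terminal payoffs (S − K): max(27, 0) = 27, max(5.75, 0) = 5.75
Node 0 (S = 85): V_0 = 1/1.09·[0.5600·27.0000 + 0.4400·5.7500] = 16.1927

€16.19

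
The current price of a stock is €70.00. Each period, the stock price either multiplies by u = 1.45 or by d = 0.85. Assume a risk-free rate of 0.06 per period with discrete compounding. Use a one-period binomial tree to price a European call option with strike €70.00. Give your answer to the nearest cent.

Risk-neutral probability p = (1 + 0.06 − 0.85)/(1.45 − 0.85) = 0.2100/0.6000 = 0.3500
Terminal stock prices: S_u = 101.5, S_d = 59.5
Terminal payoffs (S − K): max(31.5, 0) = 31.5, max(-10.5, 0) = 0
Node 0 (S = 70): V_0 = 1/1.06·[0.3500·31.5000 + 0.6500·0.0000] = 10.4009

€10.40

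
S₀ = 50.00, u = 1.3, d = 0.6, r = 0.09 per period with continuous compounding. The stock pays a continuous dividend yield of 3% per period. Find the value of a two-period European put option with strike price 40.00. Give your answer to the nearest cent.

Per-period risk-free factor R = e^0.09 = 1.0942; dividend-adjusted growth = e^(0.09−0.03) = 1.0618.
Risk-neutral probability p = (1.0618 − 0.6)/(1.3 − 0.6) = 0.4618/0.7000 = 0.6598
Terminal stock prices: S_uu = 84.5, S_ud = 39, S_dd = 18
Terminal payoffs (K − S): max(-44.5, 0) = 0, max(1, 0) = 1, max(22, 0) = 22
Node u (S = 65): V_u = e^(−0.09)·[0.6598·0.0000 + 0.3402·1.0000] = 0.3110
Node d (S = 30): V_d = e^(−0.09)·[0.6598·1.0000 + 0.3402·22.0000] = 7.4439
Node 0 (S = 50): V_0 = e^(−0.09)·[0.6598·0.3110 + 0.3402·7.4439] = 2.5022

2.50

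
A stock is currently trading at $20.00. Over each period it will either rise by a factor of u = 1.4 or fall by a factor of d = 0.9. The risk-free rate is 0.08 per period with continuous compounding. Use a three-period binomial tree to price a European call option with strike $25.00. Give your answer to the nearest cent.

Risk-neutral probability p = (e^0.08 − 0.9)/(1.4 − 0.9) = 0.1833/0.5000 = 0.3666
Terminal stock prices: S_uuu = 54.88, S_uud = 35.28, S_udd = 22.68, S_ddd = 14.58
Terminal payoffs (S − K): max(29.88, 0) = 29.88, max(10.28, 0) = 10.28, max(-2.32, 0) = 0, max(-10.42, 0) = 0
Node uu (S = 39.2): V_uu = e^(−0.08)·[0.3666·29.8800 + 0.6334·10.2800] = 16.1221
Node ud (S = 25.2): V_ud = e^(−0.08)·[0.3666·10.2800 + 0.6334·0.0000] = 3.4787
Node dd (S = 16.2): V_dd = e^(−0.08)·[0.3666·0.0000 + 0.6334·0.0000] = 0.0000
Node u (S = 28): V_u = e^(−0.08)·[0.3666·16.1221 + 0.6334·3.4787] = 7.4896
Node d (S = 18): V_d = e^(−0.08)·[0.3666·3.4787 + 0.6334·0.0000] = 1.1771
Node 0 (S = 20): V_0 = e^(−0.08)·[0.3666·7.4896 + 0.6334·1.1771] = 3.2227

$3.22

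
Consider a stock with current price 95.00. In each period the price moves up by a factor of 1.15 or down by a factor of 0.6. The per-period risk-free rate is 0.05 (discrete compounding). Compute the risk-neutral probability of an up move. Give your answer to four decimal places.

p = 0.8182

Risk-neutral probability p = (1 + 0.05 − 0.6)/(1.15 − 0.6) = 0.4500/0.5500 = 0.8182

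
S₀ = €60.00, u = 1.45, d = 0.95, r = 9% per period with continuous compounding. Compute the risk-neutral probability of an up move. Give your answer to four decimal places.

p = 0.2883

Risk-neutral probability p = (e^0.09 − 0.95)/(1.45 − 0.95) = 0.1442/0.5000 = 0.2883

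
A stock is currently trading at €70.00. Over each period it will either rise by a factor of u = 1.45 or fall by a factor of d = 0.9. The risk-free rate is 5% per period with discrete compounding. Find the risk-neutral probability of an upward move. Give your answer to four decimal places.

p = 0.2727

Risk-neutral probability p = (1 + 0.05 − 0.9)/(1.45 − 0.9) = 0.1500/0.5500 = 0.2727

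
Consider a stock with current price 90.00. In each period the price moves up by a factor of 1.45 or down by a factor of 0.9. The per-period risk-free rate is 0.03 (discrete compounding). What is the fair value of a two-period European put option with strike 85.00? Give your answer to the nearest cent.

Risk-neutral probability p = (1 + 0.03 − 0.9)/(1.45 − 0.9) = 0.1300/0.5500 = 0.2364
Terminal stock prices: S_uu = 189.2, S_ud = 117.5, S_dd = 72.9
Terminal payoffs (K − S): max(-104.2, 0) = 0, max(-32.45, 0) = 0, max(12.1, 0) = 12.1
Node u (S = 130.5): V_u = 1/1.03·[0.2364·0.0000 + 0.7636·0.0000] = 0.0000
Node d (S = 81): V_d = 1/1.03·[0.2364·0.0000 + 0.7636·12.1000] = 8.9709
Node 0 (S = 90): V_0 = 1/1.03·[0.2364·0.0000 + 0.7636·8.9709] = 6.6510

6.65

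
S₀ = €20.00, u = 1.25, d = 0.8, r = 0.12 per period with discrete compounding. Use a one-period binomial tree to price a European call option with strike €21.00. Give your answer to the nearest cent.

Risk-neutral probability p = (1 + 0.12 − 0.8)/(1.25 − 0.8) = 0.3200/0.4500 = 0.7111
Terminal stock prices: S_u = 25, S_d = 16
Terminal payoffs (S − K): max(4, 0) = 4, max(-5, 0) = 0
Node 0 (S = 20): V_0 = 1/1.12·[0.7111·4.0000 + 0.2889·0.0000] = 2.5397

€2.54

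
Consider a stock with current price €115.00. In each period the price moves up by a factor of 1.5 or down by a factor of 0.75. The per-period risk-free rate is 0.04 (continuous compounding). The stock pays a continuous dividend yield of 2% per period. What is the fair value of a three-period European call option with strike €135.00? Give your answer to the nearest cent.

€23.55

Per-period risk-free factor R = e^0.04 = 1.0408; dividend-adjusted growth = e^(0.04−0.02) = 1.0202.
Risk-neutral probability p = (1.0202 − 0.75)/(1.5 − 0.75) = 0.2702/0.7500 = 0.3603
Terminal stock prices: S_uuu = 388.1, S_uud = 194.1, S_udd = 97.03, S_ddd = 48.52
Terminal payoffs (S − K): max(253.1, 0) = 253.1, max(59.06, 0) = 59.06, max(-37.97, 0) = 0, max(-86.48, 0) = 0
Node uu (S = 258.8): V_uu = e^(−0.04)·[0.3603·253.1250 + 0.6397·59.0625] = 123.9198
Node ud (S = 129.4): V_ud = e^(−0.04)·[0.3603·59.0625 + 0.6397·0.0000] = 20.4440
Node dd (S = 64.69): V_dd = e^(−0.04)·[0.3603·0.0000 + 0.6397·0.0000] = 0.0000
Node u (S = 172.5): V_u = e^(−0.04)·[0.3603·123.9198 + 0.6397·20.4440] = 55.4597
Node d (S = 86.25): V_d = e^(−0.04)·[0.3603·20.4440 + 0.6397·0.0000] = 7.0765
Node 0 (S = 115): V_0 = e^(−0.04)·[0.3603·55.4597 + 0.6397·7.0765] = 23.5465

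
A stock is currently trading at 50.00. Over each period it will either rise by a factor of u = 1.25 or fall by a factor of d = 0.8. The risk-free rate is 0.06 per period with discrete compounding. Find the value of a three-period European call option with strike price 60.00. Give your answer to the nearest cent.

Risk-neutral probability p = (1 + 0.06 − 0.8)/(1.25 − 0.8) = 0.2600/0.4500 = 0.5778
Terminal stock prices: S_uuu = 97.66, S_uud = 62.5, S_udd = 40, S_ddd = 25.6
Terminal payoffs (S − K): max(37.66, 0) = 37.66, max(2.5, 0) = 2.5, max(-20, 0) = 0, max(-34.4, 0) = 0
Node uu (S = 78.12): V_uu = 1/1.06·[0.5778·37.6562 + 0.4222·2.5000] = 21.5212
Node ud (S = 50): V_ud = 1/1.06·[0.5778·2.5000 + 0.4222·0.0000] = 1.3627
Node dd (S = 32): V_dd = 1/1.06·[0.5778·0.0000 + 0.4222·0.0000] = 0.0000
Node u (S = 62.5): V_u = 1/1.06·[0.5778·21.5212 + 0.4222·1.3627] = 12.2734
Node d (S = 40): V_d = 1/1.06·[0.5778·1.3627 + 0.4222·0.0000] = 0.7428
Node 0 (S = 50): V_0 = 1/1.06·[0.5778·12.2734 + 0.4222·0.7428] = 6.9858

6.99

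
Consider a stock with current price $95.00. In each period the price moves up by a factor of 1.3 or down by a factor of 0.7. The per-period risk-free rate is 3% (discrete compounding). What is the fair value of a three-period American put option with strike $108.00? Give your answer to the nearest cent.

Risk-neutral probability p = (1 + 0.03 − 0.7)/(1.3 − 0.7) = 0.3300/0.6000 = 0.5500
Terminal stock prices: S_uuu = 208.7, S_uud = 112.4, S_udd = 60.51, S_ddd = 32.58
Terminal payoffs (K − S): max(-100.7, 0) = 0, max(-4.385, 0) = 0, max(47.49, 0) = 47.49, max(75.42, 0) = 75.42
Node uu (S = 160.6): continuation = 1/1.03·[0.5500·0.0000 + 0.4500·0.0000] = 0.0000; exercise value = 0.0000 ≤ continuation, so V_uu = 0.0000
Node ud (S = 86.45): continuation = 1/1.03·[0.5500·0.0000 + 0.4500·47.4850] = 20.7459; exercise value = 21.5500 > continuation, so V_ud = 21.5500 (exercise)
Node dd (S = 46.55): continuation = 1/1.03·[0.5500·47.4850 + 0.4500·75.4150] = 58.3044; exercise value = 61.4500 > continuation, so V_dd = 61.4500 (exercise)
Node u (S = 123.5): continuation = 1/1.03·[0.5500·0.0000 + 0.4500·21.5500] = 9.4150; exercise value = 0.0000 ≤ continuation, so V_u = 9.4150
Node d (S = 66.5): continuation = 1/1.03·[0.5500·21.5500 + 0.4500·61.4500] = 38.3544; exercise value = 41.5000 > continuation, so V_d = 41.5000 (exercise)
Node 0 (S = 95): continuation = 1/1.03·[0.5500·9.4150 + 0.4500·41.5000] = 23.1585; exercise value = 13.0000 ≤ continuation, so V_0 = 23.1585

$23.16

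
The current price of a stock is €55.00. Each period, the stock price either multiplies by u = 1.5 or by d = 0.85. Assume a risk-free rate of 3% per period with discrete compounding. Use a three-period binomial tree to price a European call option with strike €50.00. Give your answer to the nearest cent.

Risk-neutral probability p = (1 + 0.03 − 0.85)/(1.5 − 0.85) = 0.1800/0.6500 = 0.2769
Terminal stock prices: S_uuu = 185.6, S_uud = 105.2, S_udd = 59.61, S_ddd = 33.78
Terminal payoffs (S − K): max(135.6, 0) = 135.6, max(55.19, 0) = 55.19, max(9.606, 0) = 9.606, max(-16.22, 0) = 0
Node uu (S = 123.8): V_uu = 1/1.03·[0.2769·135.6250 + 0.7231·55.1875] = 75.2063
Node ud (S = 70.12): V_ud = 1/1.03·[0.2769·55.1875 + 0.7231·9.6062] = 21.5813
Node dd (S = 39.74): V_dd = 1/1.03·[0.2769·9.6062 + 0.7231·0.0000] = 2.5827
Node u (S = 82.5): V_u = 1/1.03·[0.2769·75.2063 + 0.7231·21.5813] = 35.3702
Node d (S = 46.75): V_d = 1/1.03·[0.2769·21.5813 + 0.7231·2.5827] = 7.6154
Node 0 (S = 55): V_0 = 1/1.03·[0.2769·35.3702 + 0.7231·7.6154] = 14.8557

€14.86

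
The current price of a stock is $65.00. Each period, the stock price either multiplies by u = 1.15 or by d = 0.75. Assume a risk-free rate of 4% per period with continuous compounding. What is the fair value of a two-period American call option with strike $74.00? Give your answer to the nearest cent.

$5.84

Risk-neutral probability p = (e^0.04 − 0.75)/(1.15 − 0.75) = 0.2908/0.4000 = 0.7270
Terminal stock prices: S_uu = 85.96, S_ud = 56.06, S_dd = 36.56
Terminal payoffs (S − K): max(11.96, 0) = 11.96, max(-17.94, 0) = 0, max(-37.44, 0) = 0
Node u (S = 74.75): continuation = e^(−0.04)·[0.7270·11.9625 + 0.2730·0.0000] = 8.3560; exercise value = 0.7500 ≤ continuation, so V_u = 8.3560
Node d (S = 48.75): continuation = e^(−0.04)·[0.7270·0.0000 + 0.2730·0.0000] = 0.0000; exercise value = 0.0000 ≤ continuation, so V_d = 0.0000
Node 0 (S = 65): continuation = e^(−0.04)·[0.7270·8.3560 + 0.2730·0.0000] = 5.8369; exercise value = 0.0000 ≤ continuation, so V_0 = 5.8369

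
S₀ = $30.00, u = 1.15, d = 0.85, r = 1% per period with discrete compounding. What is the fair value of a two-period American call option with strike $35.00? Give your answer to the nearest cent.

Risk-neutral probability p = (1 + 0.01 − 0.85)/(1.15 − 0.85) = 0.1600/0.3000 = 0.5333
Terminal stock prices: S_uu = 39.67, S_ud = 29.32, S_dd = 21.67
Terminal payoffs (S − K): max(4.675, 0) = 4.675, max(-5.675, 0) = 0, max(-13.33, 0) = 0
Node u (S = 34.5): continuation = 1/1.01·[0.5333·4.6750 + 0.4667·0.0000] = 2.4686; exercise value = 0.0000 ≤ continuation, so V_u = 2.4686
Node d (S = 25.5): continuation = 1/1.01·[0.5333·0.0000 + 0.4667·0.0000] = 0.0000; exercise value = 0.0000 ≤ continuation, so V_d = 0.0000
Node 0 (S = 30): continuation = 1/1.01·[0.5333·2.4686 + 0.4667·0.0000] = 1.3036; exercise value = 0.0000 ≤ continuation, so V_0 = 1.3036

$1.30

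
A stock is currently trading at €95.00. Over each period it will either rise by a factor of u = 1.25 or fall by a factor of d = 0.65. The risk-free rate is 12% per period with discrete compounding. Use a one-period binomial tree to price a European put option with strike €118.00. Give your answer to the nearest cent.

Risk-neutral probability p = (1 + 0.12 − 0.65)/(1.25 − 0.65) = 0.4700/0.6000 = 0.7833
Terminal stock prices: S_u = 118.8, S_d = 61.75
Terminal payoffs (K − S): max(-0.75, 0) = 0, max(56.25, 0) = 56.25
Node 0 (S = 95): V_0 = 1/1.12·[0.7833·0.0000 + 0.2167·56.2500] = 10.8817

€10.88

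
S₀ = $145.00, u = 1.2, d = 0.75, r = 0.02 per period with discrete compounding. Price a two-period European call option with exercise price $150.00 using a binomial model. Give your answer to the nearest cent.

Risk-neutral probability p = (1 + 0.02 − 0.75)/(1.2 − 0.75) = 0.2700/0.4500 = 0.6000
Terminal stock prices: S_uu = 208.8, S_ud = 130.5, S_dd = 81.56
Terminal payoffs (S − K): max(58.8, 0) = 58.8, max(-19.5, 0) = 0, max(-68.44, 0) = 0
Node u (S = 174): V_u = 1/1.02·[0.6000·58.8000 + 0.4000·0.0000] = 34.5882
Node d (S = 108.8): V_d = 1/1.02·[0.6000·0.0000 + 0.4000·0.0000] = 0.0000
Node 0 (S = 145): V_0 = 1/1.02·[0.6000·34.5882 + 0.4000·0.0000] = 20.3460

$20.35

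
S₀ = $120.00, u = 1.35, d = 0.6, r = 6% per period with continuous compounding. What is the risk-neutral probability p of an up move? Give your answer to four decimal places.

p = 0.6158

Risk-neutral probability p = (e^0.06 − 0.6)/(1.35 − 0.6) = 0.4618/0.7500 = 0.6158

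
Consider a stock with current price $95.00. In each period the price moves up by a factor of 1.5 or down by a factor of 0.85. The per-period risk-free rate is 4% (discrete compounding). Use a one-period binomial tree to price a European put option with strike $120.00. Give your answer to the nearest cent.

Risk-neutral probability p = (1 + 0.04 − 0.85)/(1.5 − 0.85) = 0.1900/0.6500 = 0.2923
Terminal stock prices: S_u = 142.5, S_d = 80.75
Terminal payoffs (K − S): max(-22.5, 0) = 0, max(39.25, 0) = 39.25
Node 0 (S = 95): V_0 = 1/1.04·[0.2923·0.0000 + 0.7077·39.2500] = 26.7086

$26.71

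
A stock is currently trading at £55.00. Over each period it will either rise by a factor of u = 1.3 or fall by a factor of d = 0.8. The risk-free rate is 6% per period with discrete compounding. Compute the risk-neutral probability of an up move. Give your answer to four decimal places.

p = 0.5200

Risk-neutral probability p = (1 + 0.06 − 0.8)/(1.3 − 0.8) = 0.2600/0.5000 = 0.5200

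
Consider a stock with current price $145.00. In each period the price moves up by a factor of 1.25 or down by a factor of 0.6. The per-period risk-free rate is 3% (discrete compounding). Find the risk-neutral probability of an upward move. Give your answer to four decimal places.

Risk-neutral probability p = (1 + 0.03 − 0.6)/(1.25 − 0.6) = 0.4300/0.6500 = 0.6615

p = 0.6615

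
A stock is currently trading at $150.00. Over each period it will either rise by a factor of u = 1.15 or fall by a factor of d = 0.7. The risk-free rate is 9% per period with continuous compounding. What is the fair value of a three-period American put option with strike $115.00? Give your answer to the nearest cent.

Risk-neutral probability p = (e^0.09 − 0.7)/(1.15 − 0.7) = 0.3942/0.4500 = 0.8759
Terminal stock prices: S_uuu = 228.1, S_uud = 138.9, S_udd = 84.52, S_ddd = 51.45
Terminal payoffs (K − S): max(-113.1, 0) = 0, max(-23.86, 0) = 0, max(30.48, 0) = 30.48, max(63.55, 0) = 63.55
Node uu (S = 198.4): continuation = e^(−0.09)·[0.8759·0.0000 + 0.1241·0.0000] = 0.0000; exercise value = 0.0000 ≤ continuation, so V_uu = 0.0000
Node ud (S = 120.7): continuation = e^(−0.09)·[0.8759·0.0000 + 0.1241·30.4750] = 3.4552; exercise value = 0.0000 ≤ continuation, so V_ud = 3.4552
Node dd (S = 73.5): continuation = e^(−0.09)·[0.8759·30.4750 + 0.1241·63.5500] = 31.6021; exercise value = 41.5000 > continuation, so V_dd = 41.5000 (exercise)
Node u (S = 172.5): continuation = e^(−0.09)·[0.8759·0.0000 + 0.1241·3.4552] = 0.3918; exercise value = 0.0000 ≤ continuation, so V_u = 0.3918
Node d (S = 105): continuation = e^(−0.09)·[0.8759·3.4552 + 0.1241·41.5000] = 7.4714; exercise value = 10.0000 > continuation, so V_d = 10.0000 (exercise)
Node 0 (S = 150): continuation = e^(−0.09)·[0.8759·0.3918 + 0.1241·10.0000] = 1.4474; exercise value = 0.0000 ≤ continuation, so V_0 = 1.4474

$1.45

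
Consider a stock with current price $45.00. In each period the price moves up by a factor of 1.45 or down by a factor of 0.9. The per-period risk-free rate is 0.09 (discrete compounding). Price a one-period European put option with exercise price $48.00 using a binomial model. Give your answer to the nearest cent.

Risk-neutral probability p = (1 + 0.09 − 0.9)/(1.45 − 0.9) = 0.1900/0.5500 = 0.3455
Terminal stock prices: S_u = 65.25, S_d = 40.5
Terminal payoffs (K − S): max(-17.25, 0) = 0, max(7.5, 0) = 7.5
Node 0 (S = 45): V_0 = 1/1.09·[0.3455·0.0000 + 0.6545·7.5000] = 4.5038

$4.50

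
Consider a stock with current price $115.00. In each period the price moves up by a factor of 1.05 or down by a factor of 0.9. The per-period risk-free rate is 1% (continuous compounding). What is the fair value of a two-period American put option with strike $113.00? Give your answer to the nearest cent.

Risk-neutral probability p = (e^0.01 − 0.9)/(1.05 − 0.9) = 0.1101/0.1500 = 0.7337
Terminal stock prices: S_uu = 126.8, S_ud = 108.7, S_dd = 93.15
Terminal payoffs (K − S): max(-13.79, 0) = 0, max(4.325, 0) = 4.325, max(19.85, 0) = 19.85
Node u (S = 120.8): continuation = e^(−0.01)·[0.7337·0.0000 + 0.2663·4.3250] = 1.1404; exercise value = 0.0000 ≤ continuation, so V_u = 1.1404
Node d (S = 103.5): continuation = e^(−0.01)·[0.7337·4.3250 + 0.2663·19.8500] = 8.3756; exercise value = 9.5000 > continuation, so V_d = 9.5000 (exercise)
Node 0 (S = 115): continuation = e^(−0.01)·[0.7337·1.1404 + 0.2663·9.5000] = 3.3333; exercise value = 0.0000 ≤ continuation, so V_0 = 3.3333

$3.33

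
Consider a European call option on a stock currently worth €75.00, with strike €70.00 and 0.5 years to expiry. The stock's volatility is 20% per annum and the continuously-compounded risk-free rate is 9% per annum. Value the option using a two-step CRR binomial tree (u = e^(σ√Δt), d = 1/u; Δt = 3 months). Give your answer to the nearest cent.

CRR parameters: u = e^(σ√Δt) = e^(0.2·√0.25) = 1.1052, d = 1/u = 0.9048
Per-period rate: rΔt = 0.09·0.25 = 0.0225, so R = e^0.0225 = 1.0228
Risk-neutral probability p = (e^0.0225 − 0.9048)/(1.1052 − 0.9048) = 0.1179/0.2003 = 0.5886
Terminal stock prices: S_uu = 91.61, S_ud = 75, S_dd = 61.4
Terminal payoffs (S − K): max(21.61, 0) = 21.61, max(5, 0) = 5, max(-8.595, 0) = 0
Node u (S = 82.89): V_u = e^(−0.0225)·[0.5886·21.6052 + 0.4114·5.0000] = 14.4452
Node d (S = 67.86): V_d = e^(−0.0225)·[0.5886·5.0000 + 0.4114·0.0000] = 2.8776
Node 0 (S = 75): V_0 = e^(−0.0225)·[0.5886·14.4452 + 0.4114·2.8776] = 9.4709

€9.47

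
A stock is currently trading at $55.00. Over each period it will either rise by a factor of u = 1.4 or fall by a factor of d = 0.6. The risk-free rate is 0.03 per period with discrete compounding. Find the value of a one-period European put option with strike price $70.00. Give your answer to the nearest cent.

Risk-neutral probability p = (1 + 0.03 − 0.6)/(1.4 − 0.6) = 0.4300/0.8000 = 0.5375
Terminal stock prices: S_u = 77, S_d = 33
Terminal payoffs (K − S): max(-7, 0) = 0, max(37, 0) = 37
Node 0 (S = 55): V_0 = 1/1.03·[0.5375·0.0000 + 0.4625·37.0000] = 16.6141

$16.61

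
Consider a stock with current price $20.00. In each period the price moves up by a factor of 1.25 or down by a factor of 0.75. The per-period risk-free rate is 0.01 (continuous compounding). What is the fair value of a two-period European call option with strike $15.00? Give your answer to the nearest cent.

$6.14

Risk-neutral probability p = (e^0.01 − 0.75)/(1.25 − 0.75) = 0.2601/0.5000 = 0.5201
Terminal stock prices: S_uu = 31.25, S_ud = 18.75, S_dd = 11.25
Terminal payoffs (S − K): max(16.25, 0) = 16.25, max(3.75, 0) = 3.75, max(-3.75, 0) = 0
Node u (S = 25): V_u = e^(−0.01)·[0.5201·16.2500 + 0.4799·3.7500] = 10.1493
Node d (S = 15): V_d = e^(−0.01)·[0.5201·3.7500 + 0.4799·0.0000] = 1.9310
Node 0 (S = 20): V_0 = e^(−0.01)·[0.5201·10.1493 + 0.4799·1.9310] = 6.1436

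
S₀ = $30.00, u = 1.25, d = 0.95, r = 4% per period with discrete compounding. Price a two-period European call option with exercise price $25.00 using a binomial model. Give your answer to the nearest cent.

Risk-neutral probability p = (1 + 0.04 − 0.95)/(1.25 − 0.95) = 0.0900/0.3000 = 0.3000
Terminal stock prices: S_uu = 46.88, S_ud = 35.62, S_dd = 27.07
Terminal payoffs (S − K): max(21.88, 0) = 21.88, max(10.62, 0) = 10.62, max(2.075, 0) = 2.075
Node u (S = 37.5): V_u = 1/1.04·[0.3000·21.8750 + 0.7000·10.6250] = 13.4615
Node d (S = 28.5): V_d = 1/1.04·[0.3000·10.6250 + 0.7000·2.0750] = 4.4615
Node 0 (S = 30): V_0 = 1/1.04·[0.3000·13.4615 + 0.7000·4.4615] = 6.8861

$6.89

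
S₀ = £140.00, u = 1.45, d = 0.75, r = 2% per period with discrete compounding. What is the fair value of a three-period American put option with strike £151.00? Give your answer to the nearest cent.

Risk-neutral probability p = (1 + 0.02 − 0.75)/(1.45 − 0.75) = 0.2700/0.7000 = 0.3857
Terminal stock prices: S_uuu = 426.8, S_uud = 220.8, S_udd = 114.2, S_ddd = 59.06
Terminal payoffs (K − S): max(-275.8, 0) = 0, max(-69.76, 0) = 0, max(36.81, 0) = 36.81, max(91.94, 0) = 91.94
Node uu (S = 294.4): continuation = 1/1.02·[0.3857·0.0000 + 0.6143·0.0000] = 0.0000; exercise value = 0.0000 ≤ continuation, so V_uu = 0.0000
Node ud (S = 152.2): continuation = 1/1.02·[0.3857·0.0000 + 0.6143·36.8125] = 22.1700; exercise value = 0.0000 ≤ continuation, so V_ud = 22.1700
Node dd (S = 78.75): continuation = 1/1.02·[0.3857·36.8125 + 0.6143·91.9375] = 69.2892; exercise value = 72.2500 > continuation, so V_dd = 72.2500 (exercise)
Node u (S = 203): continuation = 1/1.02·[0.3857·0.0000 + 0.6143·22.1700] = 13.3517; exercise value = 0.0000 ≤ continuation, so V_u = 13.3517
Node d (S = 105): continuation = 1/1.02·[0.3857·22.1700 + 0.6143·72.2500] = 51.8955; exercise value = 46.0000 ≤ continuation, so V_d = 51.8955
Node 0 (S = 140): continuation = 1/1.02·[0.3857·13.3517 + 0.6143·51.8955] = 36.3026; exercise value = 11.0000 ≤ continuation, so V_0 = 36.3026

£36.30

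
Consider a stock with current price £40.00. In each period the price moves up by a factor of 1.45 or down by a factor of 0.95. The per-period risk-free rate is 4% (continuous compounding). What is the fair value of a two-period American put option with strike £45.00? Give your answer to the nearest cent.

Risk-neutral probability p = (e^0.04 − 0.95)/(1.45 − 0.95) = 0.0908/0.5000 = 0.1816
Terminal stock prices: S_uu = 84.1, S_ud = 55.1, S_dd = 36.1
Terminal payoffs (K − S): max(-39.1, 0) = 0, max(-10.1, 0) = 0, max(8.9, 0) = 8.9
Node u (S = 58): continuation = e^(−0.04)·[0.1816·0.0000 + 0.8184·0.0000] = 0.0000; exercise value = 0.0000 ≤ continuation, so V_u = 0.0000
Node d (S = 38): continuation = e^(−0.04)·[0.1816·0.0000 + 0.8184·8.9000] = 6.9980; exercise value = 7.0000 > continuation, so V_d = 7.0000 (exercise)
Node 0 (S = 40): continuation = e^(−0.04)·[0.1816·0.0000 + 0.8184·7.0000] = 5.5040; exercise value = 5.0000 ≤ continuation, so V_0 = 5.5040

£5.50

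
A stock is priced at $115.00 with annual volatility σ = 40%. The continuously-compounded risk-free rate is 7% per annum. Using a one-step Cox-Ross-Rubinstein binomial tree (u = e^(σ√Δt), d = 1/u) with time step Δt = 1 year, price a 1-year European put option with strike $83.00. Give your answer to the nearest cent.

CRR parameters: u = e^(σ√Δt) = e^(0.4·√1) = 1.4918, d = 1/u = 0.6703
Per-period rate: rΔt = 0.07·1 = 0.07, so R = e^0.07 = 1.0725
Risk-neutral probability p = (e^0.07 − 0.6703)/(1.4918 − 0.6703) = 0.4022/0.8215 = 0.4896
Terminal stock prices: S_u = 171.6, S_d = 77.09
Terminal payoffs (K − S): max(-88.56, 0) = 0, max(5.913, 0) = 5.913
Node 0 (S = 115): V_0 = e^(−0.07)·[0.4896·0.0000 + 0.5104·5.9132] = 2.8142

$2.81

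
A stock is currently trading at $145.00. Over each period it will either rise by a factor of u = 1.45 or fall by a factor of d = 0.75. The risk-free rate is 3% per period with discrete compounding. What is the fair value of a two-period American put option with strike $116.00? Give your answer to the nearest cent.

$11.69

Risk-neutral probability p = (1 + 0.03 − 0.75)/(1.45 − 0.75) = 0.2800/0.7000 = 0.4000
Terminal stock prices: S_uu = 304.9, S_ud = 157.7, S_dd = 81.56
Terminal payoffs (K − S): max(-188.9, 0) = 0, max(-41.69, 0) = 0, max(34.44, 0) = 34.44
Node u (S = 210.2): continuation = 1/1.03·[0.4000·0.0000 + 0.6000·0.0000] = 0.0000; exercise value = 0.0000 ≤ continuation, so V_u = 0.0000
Node d (S = 108.8): continuation = 1/1.03·[0.4000·0.0000 + 0.6000·34.4375] = 20.0607; exercise value = 7.2500 ≤ continuation, so V_d = 20.0607
Node 0 (S = 145): continuation = 1/1.03·[0.4000·0.0000 + 0.6000·20.0607] = 11.6858; exercise value = 0.0000 ≤ continuation, so V_0 = 11.6858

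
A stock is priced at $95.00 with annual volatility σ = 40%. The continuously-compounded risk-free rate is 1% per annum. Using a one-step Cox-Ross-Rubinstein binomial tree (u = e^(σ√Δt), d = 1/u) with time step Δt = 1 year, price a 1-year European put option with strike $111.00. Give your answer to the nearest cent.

CRR parameters: u = e^(σ√Δt) = e^(0.4·√1) = 1.4918, d = 1/u = 0.6703
Per-period rate: rΔt = 0.01·1 = 0.01, so R = e^0.01 = 1.0101
Risk-neutral probability p = (e^0.01 − 0.6703)/(1.4918 − 0.6703) = 0.3397/0.8215 = 0.4135
Terminal stock prices: S_u = 141.7, S_d = 63.68
Terminal payoffs (K − S): max(-30.72, 0) = 0, max(47.32, 0) = 47.32
Node 0 (S = 95): V_0 = e^(−0.01)·[0.4135·0.0000 + 0.5865·47.3196] = 27.4746

$27.47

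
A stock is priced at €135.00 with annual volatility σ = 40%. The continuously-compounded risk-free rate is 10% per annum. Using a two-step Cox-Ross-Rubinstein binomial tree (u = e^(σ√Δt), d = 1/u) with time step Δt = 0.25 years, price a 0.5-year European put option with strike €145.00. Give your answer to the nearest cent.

€17.05

CRR parameters: u = e^(σ√Δt) = e^(0.4·√0.25) = 1.2214, d = 1/u = 0.8187
Per-period rate: rΔt = 0.1·0.25 = 0.025, so R = e^0.025 = 1.0253
Risk-neutral probability p = (e^0.025 − 0.8187)/(1.2214 − 0.8187) = 0.2066/0.4027 = 0.5130
Terminal stock prices: S_uu = 201.4, S_ud = 135, S_dd = 90.49
Terminal payoffs (K − S): max(-56.4, 0) = 0, max(10, 0) = 10, max(54.51, 0) = 54.51
Node u (S = 164.9): V_u = e^(−0.025)·[0.5130·0.0000 + 0.4870·10.0000] = 4.7494
Node d (S = 110.5): V_d = e^(−0.025)·[0.5130·10.0000 + 0.4870·54.5068] = 30.8913
Node 0 (S = 135): V_0 = e^(−0.025)·[0.5130·4.7494 + 0.4870·30.8913] = 17.0481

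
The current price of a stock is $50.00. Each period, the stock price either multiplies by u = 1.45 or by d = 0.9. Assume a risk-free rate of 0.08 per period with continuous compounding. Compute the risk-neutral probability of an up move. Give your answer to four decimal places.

Risk-neutral probability p = (e^0.08 − 0.9)/(1.45 − 0.9) = 0.1833/0.5500 = 0.3332

p = 0.3332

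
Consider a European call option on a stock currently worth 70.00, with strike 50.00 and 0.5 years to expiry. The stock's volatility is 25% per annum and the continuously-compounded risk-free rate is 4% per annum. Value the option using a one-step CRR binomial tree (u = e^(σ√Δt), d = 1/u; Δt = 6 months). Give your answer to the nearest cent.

20.99

CRR parameters: u = e^(σ√Δt) = e^(0.25·√0.5) = 1.1934, d = 1/u = 0.8380
Per-period rate: rΔt = 0.04·0.5 = 0.02, so R = e^0.02 = 1.0202
Risk-neutral probability p = (e^0.02 − 0.8380)/(1.1934 − 0.8380) = 0.1822/0.3554 = 0.5128
Terminal stock prices: S_u = 83.54, S_d = 58.66
Terminal payoffs (S − K): max(33.54, 0) = 33.54, max(8.658, 0) = 8.658
Node 0 (S = 70): V_0 = e^(−0.02)·[0.5128·33.5355 + 0.4872·8.6577] = 20.9901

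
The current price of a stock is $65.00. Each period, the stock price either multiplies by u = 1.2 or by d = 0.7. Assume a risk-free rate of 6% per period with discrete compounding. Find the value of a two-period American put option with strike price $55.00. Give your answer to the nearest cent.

Risk-neutral probability p = (1 + 0.06 − 0.7)/(1.2 − 0.7) = 0.3600/0.5000 = 0.7200
Terminal stock prices: S_uu = 93.6, S_ud = 54.6, S_dd = 31.85
Terminal payoffs (K − S): max(-38.6, 0) = 0, max(0.4, 0) = 0.4, max(23.15, 0) = 23.15
Node u (S = 78): continuation = 1/1.06·[0.7200·0.0000 + 0.2800·0.4000] = 0.1057; exercise value = 0.0000 ≤ continuation, so V_u = 0.1057
Node d (S = 45.5): continuation = 1/1.06·[0.7200·0.4000 + 0.2800·23.1500] = 6.3868; exercise value = 9.5000 > continuation, so V_d = 9.5000 (exercise)
Node 0 (S = 65): continuation = 1/1.06·[0.7200·0.1057 + 0.2800·9.5000] = 2.5812; exercise value = 0.0000 ≤ continuation, so V_0 = 2.5812

$2.58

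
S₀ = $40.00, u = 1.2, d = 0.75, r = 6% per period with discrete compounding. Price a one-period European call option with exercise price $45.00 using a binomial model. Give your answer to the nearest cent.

Risk-neutral probability p = (1 + 0.06 − 0.75)/(1.2 − 0.75) = 0.3100/0.4500 = 0.6889
Terminal stock prices: S_u = 48, S_d = 30
Terminal payoffs (S − K): max(3, 0) = 3, max(-15, 0) = 0
Node 0 (S = 40): V_0 = 1/1.06·[0.6889·3.0000 + 0.3111·0.0000] = 1.9497

$1.95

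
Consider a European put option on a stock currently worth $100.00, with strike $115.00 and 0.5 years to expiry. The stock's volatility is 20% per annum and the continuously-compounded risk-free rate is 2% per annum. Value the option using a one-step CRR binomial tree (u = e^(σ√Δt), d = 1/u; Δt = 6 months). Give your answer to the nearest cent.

CRR parameters: u = e^(σ√Δt) = e^(0.2·√0.5) = 1.1519, d = 1/u = 0.8681
Per-period rate: rΔt = 0.02·0.5 = 0.01, so R = e^0.01 = 1.0101
Risk-neutral probability p = (e^0.01 − 0.8681)/(1.1519 − 0.8681) = 0.1419/0.2838 = 0.5001
Terminal stock prices: S_u = 115.2, S_d = 86.81
Terminal payoffs (K − S): max(-0.191, 0) = 0, max(28.19, 0) = 28.19
Node 0 (S = 100): V_0 = e^(−0.01)·[0.5001·0.0000 + 0.4999·28.1877] = 13.9503

$13.95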